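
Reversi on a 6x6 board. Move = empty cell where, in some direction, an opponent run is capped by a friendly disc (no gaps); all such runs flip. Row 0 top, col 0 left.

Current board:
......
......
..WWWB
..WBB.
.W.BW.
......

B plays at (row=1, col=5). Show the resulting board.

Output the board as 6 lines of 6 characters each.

Place B at (1,5); scan 8 dirs for brackets.
Dir NW: first cell '.' (not opp) -> no flip
Dir N: first cell '.' (not opp) -> no flip
Dir NE: edge -> no flip
Dir W: first cell '.' (not opp) -> no flip
Dir E: edge -> no flip
Dir SW: opp run (2,4) capped by B -> flip
Dir S: first cell 'B' (not opp) -> no flip
Dir SE: edge -> no flip
All flips: (2,4)

Answer: ......
.....B
..WWBB
..WBB.
.W.BW.
......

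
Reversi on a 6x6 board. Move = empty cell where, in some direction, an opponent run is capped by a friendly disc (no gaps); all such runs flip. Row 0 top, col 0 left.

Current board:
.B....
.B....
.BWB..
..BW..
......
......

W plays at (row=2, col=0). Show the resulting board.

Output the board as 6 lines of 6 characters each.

Place W at (2,0); scan 8 dirs for brackets.
Dir NW: edge -> no flip
Dir N: first cell '.' (not opp) -> no flip
Dir NE: opp run (1,1), next='.' -> no flip
Dir W: edge -> no flip
Dir E: opp run (2,1) capped by W -> flip
Dir SW: edge -> no flip
Dir S: first cell '.' (not opp) -> no flip
Dir SE: first cell '.' (not opp) -> no flip
All flips: (2,1)

Answer: .B....
.B....
WWWB..
..BW..
......
......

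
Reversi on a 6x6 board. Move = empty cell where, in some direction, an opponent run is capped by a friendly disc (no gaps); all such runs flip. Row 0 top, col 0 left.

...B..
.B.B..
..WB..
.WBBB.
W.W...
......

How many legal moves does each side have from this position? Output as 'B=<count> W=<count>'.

Answer: B=5 W=5

Derivation:
-- B to move --
(1,2): flips 1 -> legal
(2,0): no bracket -> illegal
(2,1): flips 1 -> legal
(3,0): flips 1 -> legal
(4,1): no bracket -> illegal
(4,3): no bracket -> illegal
(5,0): no bracket -> illegal
(5,1): flips 1 -> legal
(5,2): flips 1 -> legal
(5,3): no bracket -> illegal
B mobility = 5
-- W to move --
(0,0): flips 1 -> legal
(0,1): no bracket -> illegal
(0,2): no bracket -> illegal
(0,4): flips 1 -> legal
(1,0): no bracket -> illegal
(1,2): no bracket -> illegal
(1,4): no bracket -> illegal
(2,0): no bracket -> illegal
(2,1): no bracket -> illegal
(2,4): flips 2 -> legal
(2,5): no bracket -> illegal
(3,5): flips 3 -> legal
(4,1): no bracket -> illegal
(4,3): no bracket -> illegal
(4,4): flips 1 -> legal
(4,5): no bracket -> illegal
W mobility = 5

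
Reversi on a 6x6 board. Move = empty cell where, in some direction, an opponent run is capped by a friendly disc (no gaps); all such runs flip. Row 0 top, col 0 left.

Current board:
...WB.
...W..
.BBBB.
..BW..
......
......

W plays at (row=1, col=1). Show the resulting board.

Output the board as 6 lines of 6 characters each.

Answer: ...WB.
.W.W..
.BWBB.
..BW..
......
......

Derivation:
Place W at (1,1); scan 8 dirs for brackets.
Dir NW: first cell '.' (not opp) -> no flip
Dir N: first cell '.' (not opp) -> no flip
Dir NE: first cell '.' (not opp) -> no flip
Dir W: first cell '.' (not opp) -> no flip
Dir E: first cell '.' (not opp) -> no flip
Dir SW: first cell '.' (not opp) -> no flip
Dir S: opp run (2,1), next='.' -> no flip
Dir SE: opp run (2,2) capped by W -> flip
All flips: (2,2)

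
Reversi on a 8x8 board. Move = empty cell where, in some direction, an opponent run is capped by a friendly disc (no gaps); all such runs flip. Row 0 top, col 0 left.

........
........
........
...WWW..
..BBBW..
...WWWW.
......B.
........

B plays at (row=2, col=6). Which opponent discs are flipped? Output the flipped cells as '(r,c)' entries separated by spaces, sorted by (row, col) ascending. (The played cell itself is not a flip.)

Answer: (3,5)

Derivation:
Dir NW: first cell '.' (not opp) -> no flip
Dir N: first cell '.' (not opp) -> no flip
Dir NE: first cell '.' (not opp) -> no flip
Dir W: first cell '.' (not opp) -> no flip
Dir E: first cell '.' (not opp) -> no flip
Dir SW: opp run (3,5) capped by B -> flip
Dir S: first cell '.' (not opp) -> no flip
Dir SE: first cell '.' (not opp) -> no flip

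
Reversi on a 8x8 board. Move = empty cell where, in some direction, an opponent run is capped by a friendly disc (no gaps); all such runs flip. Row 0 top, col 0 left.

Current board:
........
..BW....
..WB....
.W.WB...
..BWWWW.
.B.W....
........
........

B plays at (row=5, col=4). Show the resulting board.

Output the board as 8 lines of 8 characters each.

Place B at (5,4); scan 8 dirs for brackets.
Dir NW: opp run (4,3), next='.' -> no flip
Dir N: opp run (4,4) capped by B -> flip
Dir NE: opp run (4,5), next='.' -> no flip
Dir W: opp run (5,3), next='.' -> no flip
Dir E: first cell '.' (not opp) -> no flip
Dir SW: first cell '.' (not opp) -> no flip
Dir S: first cell '.' (not opp) -> no flip
Dir SE: first cell '.' (not opp) -> no flip
All flips: (4,4)

Answer: ........
..BW....
..WB....
.W.WB...
..BWBWW.
.B.WB...
........
........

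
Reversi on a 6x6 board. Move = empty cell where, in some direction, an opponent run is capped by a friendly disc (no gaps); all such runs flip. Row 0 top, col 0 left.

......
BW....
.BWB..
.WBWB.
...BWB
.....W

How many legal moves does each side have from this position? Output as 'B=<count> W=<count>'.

Answer: B=5 W=6

Derivation:
-- B to move --
(0,0): no bracket -> illegal
(0,1): flips 1 -> legal
(0,2): no bracket -> illegal
(1,2): flips 2 -> legal
(1,3): no bracket -> illegal
(2,0): no bracket -> illegal
(2,4): no bracket -> illegal
(3,0): flips 1 -> legal
(3,5): no bracket -> illegal
(4,0): no bracket -> illegal
(4,1): flips 1 -> legal
(4,2): no bracket -> illegal
(5,3): no bracket -> illegal
(5,4): flips 1 -> legal
B mobility = 5
-- W to move --
(0,0): no bracket -> illegal
(0,1): no bracket -> illegal
(1,2): no bracket -> illegal
(1,3): flips 1 -> legal
(1,4): no bracket -> illegal
(2,0): flips 1 -> legal
(2,4): flips 2 -> legal
(2,5): no bracket -> illegal
(3,0): no bracket -> illegal
(3,5): flips 2 -> legal
(4,1): no bracket -> illegal
(4,2): flips 2 -> legal
(5,2): no bracket -> illegal
(5,3): flips 1 -> legal
(5,4): no bracket -> illegal
W mobility = 6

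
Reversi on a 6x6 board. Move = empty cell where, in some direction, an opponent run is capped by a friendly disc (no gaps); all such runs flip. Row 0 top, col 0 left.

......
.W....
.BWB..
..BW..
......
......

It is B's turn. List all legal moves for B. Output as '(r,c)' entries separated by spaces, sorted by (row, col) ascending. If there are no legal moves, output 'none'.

Answer: (0,1) (1,2) (3,4) (4,3)

Derivation:
(0,0): no bracket -> illegal
(0,1): flips 1 -> legal
(0,2): no bracket -> illegal
(1,0): no bracket -> illegal
(1,2): flips 1 -> legal
(1,3): no bracket -> illegal
(2,0): no bracket -> illegal
(2,4): no bracket -> illegal
(3,1): no bracket -> illegal
(3,4): flips 1 -> legal
(4,2): no bracket -> illegal
(4,3): flips 1 -> legal
(4,4): no bracket -> illegal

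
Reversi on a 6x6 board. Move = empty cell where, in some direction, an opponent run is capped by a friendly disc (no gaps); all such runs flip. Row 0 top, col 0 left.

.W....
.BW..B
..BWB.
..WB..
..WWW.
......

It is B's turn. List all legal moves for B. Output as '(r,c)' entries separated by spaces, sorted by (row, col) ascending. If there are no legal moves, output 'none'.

Answer: (0,2) (1,3) (3,1) (5,1) (5,2) (5,3) (5,5)

Derivation:
(0,0): no bracket -> illegal
(0,2): flips 1 -> legal
(0,3): no bracket -> illegal
(1,0): no bracket -> illegal
(1,3): flips 2 -> legal
(1,4): no bracket -> illegal
(2,1): no bracket -> illegal
(3,1): flips 1 -> legal
(3,4): no bracket -> illegal
(3,5): no bracket -> illegal
(4,1): no bracket -> illegal
(4,5): no bracket -> illegal
(5,1): flips 1 -> legal
(5,2): flips 2 -> legal
(5,3): flips 1 -> legal
(5,4): no bracket -> illegal
(5,5): flips 1 -> legal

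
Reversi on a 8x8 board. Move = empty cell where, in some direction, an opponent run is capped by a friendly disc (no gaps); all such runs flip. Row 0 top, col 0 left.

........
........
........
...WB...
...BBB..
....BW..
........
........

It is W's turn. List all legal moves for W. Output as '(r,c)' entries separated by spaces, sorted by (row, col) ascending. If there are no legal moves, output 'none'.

Answer: (3,5) (5,3)

Derivation:
(2,3): no bracket -> illegal
(2,4): no bracket -> illegal
(2,5): no bracket -> illegal
(3,2): no bracket -> illegal
(3,5): flips 2 -> legal
(3,6): no bracket -> illegal
(4,2): no bracket -> illegal
(4,6): no bracket -> illegal
(5,2): no bracket -> illegal
(5,3): flips 2 -> legal
(5,6): no bracket -> illegal
(6,3): no bracket -> illegal
(6,4): no bracket -> illegal
(6,5): no bracket -> illegal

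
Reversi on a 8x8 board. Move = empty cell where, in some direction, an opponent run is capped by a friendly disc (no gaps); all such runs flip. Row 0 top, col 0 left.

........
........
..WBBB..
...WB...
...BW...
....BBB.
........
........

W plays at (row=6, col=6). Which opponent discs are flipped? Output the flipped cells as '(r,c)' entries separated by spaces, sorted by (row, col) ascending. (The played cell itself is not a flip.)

Answer: (5,5)

Derivation:
Dir NW: opp run (5,5) capped by W -> flip
Dir N: opp run (5,6), next='.' -> no flip
Dir NE: first cell '.' (not opp) -> no flip
Dir W: first cell '.' (not opp) -> no flip
Dir E: first cell '.' (not opp) -> no flip
Dir SW: first cell '.' (not opp) -> no flip
Dir S: first cell '.' (not opp) -> no flip
Dir SE: first cell '.' (not opp) -> no flip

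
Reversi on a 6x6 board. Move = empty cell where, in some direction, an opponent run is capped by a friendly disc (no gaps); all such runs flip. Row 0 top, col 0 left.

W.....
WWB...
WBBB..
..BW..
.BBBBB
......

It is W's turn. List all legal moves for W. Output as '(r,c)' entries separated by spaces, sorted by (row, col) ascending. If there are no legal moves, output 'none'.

Answer: (1,3) (2,4) (3,1) (5,1) (5,3) (5,4) (5,5)

Derivation:
(0,1): no bracket -> illegal
(0,2): no bracket -> illegal
(0,3): no bracket -> illegal
(1,3): flips 2 -> legal
(1,4): no bracket -> illegal
(2,4): flips 3 -> legal
(3,0): no bracket -> illegal
(3,1): flips 2 -> legal
(3,4): no bracket -> illegal
(3,5): no bracket -> illegal
(4,0): no bracket -> illegal
(5,0): no bracket -> illegal
(5,1): flips 1 -> legal
(5,2): no bracket -> illegal
(5,3): flips 1 -> legal
(5,4): flips 3 -> legal
(5,5): flips 1 -> legal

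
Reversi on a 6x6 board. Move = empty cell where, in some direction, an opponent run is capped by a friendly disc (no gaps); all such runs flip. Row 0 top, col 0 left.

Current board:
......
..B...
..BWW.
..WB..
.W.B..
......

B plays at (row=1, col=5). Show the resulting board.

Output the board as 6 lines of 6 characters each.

Place B at (1,5); scan 8 dirs for brackets.
Dir NW: first cell '.' (not opp) -> no flip
Dir N: first cell '.' (not opp) -> no flip
Dir NE: edge -> no flip
Dir W: first cell '.' (not opp) -> no flip
Dir E: edge -> no flip
Dir SW: opp run (2,4) capped by B -> flip
Dir S: first cell '.' (not opp) -> no flip
Dir SE: edge -> no flip
All flips: (2,4)

Answer: ......
..B..B
..BWB.
..WB..
.W.B..
......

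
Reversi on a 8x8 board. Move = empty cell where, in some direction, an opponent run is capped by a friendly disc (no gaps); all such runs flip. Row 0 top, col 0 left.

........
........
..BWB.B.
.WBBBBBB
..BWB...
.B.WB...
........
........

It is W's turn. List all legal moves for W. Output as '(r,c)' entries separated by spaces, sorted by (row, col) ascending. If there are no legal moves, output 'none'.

(1,1): no bracket -> illegal
(1,2): no bracket -> illegal
(1,3): flips 1 -> legal
(1,4): no bracket -> illegal
(1,5): no bracket -> illegal
(1,6): no bracket -> illegal
(1,7): flips 3 -> legal
(2,1): flips 2 -> legal
(2,5): flips 2 -> legal
(2,7): no bracket -> illegal
(4,0): no bracket -> illegal
(4,1): flips 2 -> legal
(4,5): flips 2 -> legal
(4,6): no bracket -> illegal
(4,7): no bracket -> illegal
(5,0): no bracket -> illegal
(5,2): no bracket -> illegal
(5,5): flips 1 -> legal
(6,0): no bracket -> illegal
(6,1): no bracket -> illegal
(6,2): no bracket -> illegal
(6,3): no bracket -> illegal
(6,4): no bracket -> illegal
(6,5): flips 1 -> legal

Answer: (1,3) (1,7) (2,1) (2,5) (4,1) (4,5) (5,5) (6,5)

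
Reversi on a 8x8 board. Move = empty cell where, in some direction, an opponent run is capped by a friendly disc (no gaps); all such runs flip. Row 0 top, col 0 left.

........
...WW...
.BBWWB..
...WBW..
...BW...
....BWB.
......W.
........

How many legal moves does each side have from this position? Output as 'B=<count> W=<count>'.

Answer: B=8 W=12

Derivation:
-- B to move --
(0,2): no bracket -> illegal
(0,3): flips 4 -> legal
(0,4): flips 3 -> legal
(0,5): no bracket -> illegal
(1,2): flips 1 -> legal
(1,5): no bracket -> illegal
(2,6): no bracket -> illegal
(3,2): flips 1 -> legal
(3,6): flips 1 -> legal
(4,2): no bracket -> illegal
(4,5): flips 2 -> legal
(4,6): no bracket -> illegal
(5,3): no bracket -> illegal
(5,7): no bracket -> illegal
(6,4): no bracket -> illegal
(6,5): no bracket -> illegal
(6,7): no bracket -> illegal
(7,5): no bracket -> illegal
(7,6): flips 1 -> legal
(7,7): flips 4 -> legal
B mobility = 8
-- W to move --
(1,0): no bracket -> illegal
(1,1): flips 1 -> legal
(1,2): no bracket -> illegal
(1,5): flips 1 -> legal
(1,6): no bracket -> illegal
(2,0): flips 2 -> legal
(2,6): flips 1 -> legal
(3,0): no bracket -> illegal
(3,1): flips 1 -> legal
(3,2): no bracket -> illegal
(3,6): flips 1 -> legal
(4,2): flips 1 -> legal
(4,5): flips 1 -> legal
(4,6): flips 1 -> legal
(4,7): no bracket -> illegal
(5,2): no bracket -> illegal
(5,3): flips 2 -> legal
(5,7): flips 1 -> legal
(6,3): no bracket -> illegal
(6,4): flips 1 -> legal
(6,5): no bracket -> illegal
(6,7): no bracket -> illegal
W mobility = 12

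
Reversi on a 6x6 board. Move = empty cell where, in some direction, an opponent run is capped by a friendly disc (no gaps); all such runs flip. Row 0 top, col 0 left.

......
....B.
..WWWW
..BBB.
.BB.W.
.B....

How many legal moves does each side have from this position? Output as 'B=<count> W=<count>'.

-- B to move --
(1,1): flips 1 -> legal
(1,2): flips 2 -> legal
(1,3): flips 1 -> legal
(1,5): flips 1 -> legal
(2,1): no bracket -> illegal
(3,1): no bracket -> illegal
(3,5): no bracket -> illegal
(4,3): no bracket -> illegal
(4,5): no bracket -> illegal
(5,3): no bracket -> illegal
(5,4): flips 1 -> legal
(5,5): flips 1 -> legal
B mobility = 6
-- W to move --
(0,3): flips 1 -> legal
(0,4): flips 1 -> legal
(0,5): flips 1 -> legal
(1,3): no bracket -> illegal
(1,5): no bracket -> illegal
(2,1): no bracket -> illegal
(3,0): no bracket -> illegal
(3,1): no bracket -> illegal
(3,5): no bracket -> illegal
(4,0): no bracket -> illegal
(4,3): flips 2 -> legal
(4,5): flips 1 -> legal
(5,0): flips 2 -> legal
(5,2): flips 2 -> legal
(5,3): no bracket -> illegal
W mobility = 7

Answer: B=6 W=7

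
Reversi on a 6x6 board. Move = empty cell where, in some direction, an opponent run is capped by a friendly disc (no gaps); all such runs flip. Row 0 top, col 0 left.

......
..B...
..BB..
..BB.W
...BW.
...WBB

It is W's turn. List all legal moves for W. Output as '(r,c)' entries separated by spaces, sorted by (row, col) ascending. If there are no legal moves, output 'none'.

(0,1): no bracket -> illegal
(0,2): no bracket -> illegal
(0,3): no bracket -> illegal
(1,1): flips 2 -> legal
(1,3): flips 3 -> legal
(1,4): no bracket -> illegal
(2,1): no bracket -> illegal
(2,4): no bracket -> illegal
(3,1): no bracket -> illegal
(3,4): no bracket -> illegal
(4,1): no bracket -> illegal
(4,2): flips 1 -> legal
(4,5): no bracket -> illegal
(5,2): no bracket -> illegal

Answer: (1,1) (1,3) (4,2)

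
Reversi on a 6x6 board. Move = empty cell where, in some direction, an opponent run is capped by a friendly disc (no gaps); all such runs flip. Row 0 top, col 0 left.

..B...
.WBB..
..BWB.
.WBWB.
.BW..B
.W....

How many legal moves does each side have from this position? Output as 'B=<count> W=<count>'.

-- B to move --
(0,0): flips 1 -> legal
(0,1): no bracket -> illegal
(1,0): flips 1 -> legal
(1,4): flips 1 -> legal
(2,0): flips 1 -> legal
(2,1): flips 1 -> legal
(3,0): flips 1 -> legal
(4,0): flips 1 -> legal
(4,3): flips 3 -> legal
(4,4): flips 1 -> legal
(5,0): no bracket -> illegal
(5,2): flips 1 -> legal
(5,3): no bracket -> illegal
B mobility = 10
-- W to move --
(0,1): flips 1 -> legal
(0,3): flips 1 -> legal
(0,4): flips 2 -> legal
(1,4): flips 2 -> legal
(1,5): flips 1 -> legal
(2,1): flips 1 -> legal
(2,5): flips 1 -> legal
(3,0): no bracket -> illegal
(3,5): flips 1 -> legal
(4,0): flips 1 -> legal
(4,3): no bracket -> illegal
(4,4): no bracket -> illegal
(5,0): flips 2 -> legal
(5,2): no bracket -> illegal
(5,4): no bracket -> illegal
(5,5): no bracket -> illegal
W mobility = 10

Answer: B=10 W=10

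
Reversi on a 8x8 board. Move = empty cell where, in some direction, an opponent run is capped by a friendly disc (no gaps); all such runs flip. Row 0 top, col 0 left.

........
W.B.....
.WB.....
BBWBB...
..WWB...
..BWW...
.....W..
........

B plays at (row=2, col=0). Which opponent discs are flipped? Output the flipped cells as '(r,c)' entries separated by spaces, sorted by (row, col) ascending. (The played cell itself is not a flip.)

Dir NW: edge -> no flip
Dir N: opp run (1,0), next='.' -> no flip
Dir NE: first cell '.' (not opp) -> no flip
Dir W: edge -> no flip
Dir E: opp run (2,1) capped by B -> flip
Dir SW: edge -> no flip
Dir S: first cell 'B' (not opp) -> no flip
Dir SE: first cell 'B' (not opp) -> no flip

Answer: (2,1)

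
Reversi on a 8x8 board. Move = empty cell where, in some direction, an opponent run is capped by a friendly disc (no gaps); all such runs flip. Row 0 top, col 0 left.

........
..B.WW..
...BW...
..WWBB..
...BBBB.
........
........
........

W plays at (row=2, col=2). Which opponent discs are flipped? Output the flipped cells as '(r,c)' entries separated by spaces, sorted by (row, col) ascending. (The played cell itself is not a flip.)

Answer: (2,3)

Derivation:
Dir NW: first cell '.' (not opp) -> no flip
Dir N: opp run (1,2), next='.' -> no flip
Dir NE: first cell '.' (not opp) -> no flip
Dir W: first cell '.' (not opp) -> no flip
Dir E: opp run (2,3) capped by W -> flip
Dir SW: first cell '.' (not opp) -> no flip
Dir S: first cell 'W' (not opp) -> no flip
Dir SE: first cell 'W' (not opp) -> no flip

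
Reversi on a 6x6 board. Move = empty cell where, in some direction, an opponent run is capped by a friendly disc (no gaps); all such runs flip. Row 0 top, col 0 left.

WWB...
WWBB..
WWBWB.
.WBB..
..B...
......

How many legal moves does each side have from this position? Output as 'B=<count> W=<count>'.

-- B to move --
(1,4): flips 1 -> legal
(3,0): flips 2 -> legal
(3,4): flips 1 -> legal
(4,0): flips 1 -> legal
(4,1): no bracket -> illegal
B mobility = 4
-- W to move --
(0,3): flips 3 -> legal
(0,4): flips 2 -> legal
(1,4): flips 2 -> legal
(1,5): no bracket -> illegal
(2,5): flips 1 -> legal
(3,4): flips 2 -> legal
(3,5): no bracket -> illegal
(4,1): flips 1 -> legal
(4,3): flips 2 -> legal
(4,4): flips 2 -> legal
(5,1): no bracket -> illegal
(5,2): no bracket -> illegal
(5,3): flips 1 -> legal
W mobility = 9

Answer: B=4 W=9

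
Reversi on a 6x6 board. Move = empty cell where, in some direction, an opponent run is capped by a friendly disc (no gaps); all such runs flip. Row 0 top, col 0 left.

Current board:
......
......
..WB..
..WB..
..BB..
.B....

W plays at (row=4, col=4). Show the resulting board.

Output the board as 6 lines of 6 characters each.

Place W at (4,4); scan 8 dirs for brackets.
Dir NW: opp run (3,3) capped by W -> flip
Dir N: first cell '.' (not opp) -> no flip
Dir NE: first cell '.' (not opp) -> no flip
Dir W: opp run (4,3) (4,2), next='.' -> no flip
Dir E: first cell '.' (not opp) -> no flip
Dir SW: first cell '.' (not opp) -> no flip
Dir S: first cell '.' (not opp) -> no flip
Dir SE: first cell '.' (not opp) -> no flip
All flips: (3,3)

Answer: ......
......
..WB..
..WW..
..BBW.
.B....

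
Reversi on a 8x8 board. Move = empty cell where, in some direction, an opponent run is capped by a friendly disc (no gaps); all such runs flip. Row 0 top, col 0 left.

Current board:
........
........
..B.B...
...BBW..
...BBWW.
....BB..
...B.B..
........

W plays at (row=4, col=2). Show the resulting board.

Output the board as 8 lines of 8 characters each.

Answer: ........
........
..B.B...
...BBW..
..WWWWW.
....BB..
...B.B..
........

Derivation:
Place W at (4,2); scan 8 dirs for brackets.
Dir NW: first cell '.' (not opp) -> no flip
Dir N: first cell '.' (not opp) -> no flip
Dir NE: opp run (3,3) (2,4), next='.' -> no flip
Dir W: first cell '.' (not opp) -> no flip
Dir E: opp run (4,3) (4,4) capped by W -> flip
Dir SW: first cell '.' (not opp) -> no flip
Dir S: first cell '.' (not opp) -> no flip
Dir SE: first cell '.' (not opp) -> no flip
All flips: (4,3) (4,4)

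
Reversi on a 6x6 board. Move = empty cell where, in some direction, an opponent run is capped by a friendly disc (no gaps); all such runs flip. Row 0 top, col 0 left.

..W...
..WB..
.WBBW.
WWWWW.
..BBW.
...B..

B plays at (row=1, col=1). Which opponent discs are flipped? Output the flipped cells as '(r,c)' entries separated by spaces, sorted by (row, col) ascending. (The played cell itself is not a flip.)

Answer: (1,2)

Derivation:
Dir NW: first cell '.' (not opp) -> no flip
Dir N: first cell '.' (not opp) -> no flip
Dir NE: opp run (0,2), next=edge -> no flip
Dir W: first cell '.' (not opp) -> no flip
Dir E: opp run (1,2) capped by B -> flip
Dir SW: first cell '.' (not opp) -> no flip
Dir S: opp run (2,1) (3,1), next='.' -> no flip
Dir SE: first cell 'B' (not opp) -> no flip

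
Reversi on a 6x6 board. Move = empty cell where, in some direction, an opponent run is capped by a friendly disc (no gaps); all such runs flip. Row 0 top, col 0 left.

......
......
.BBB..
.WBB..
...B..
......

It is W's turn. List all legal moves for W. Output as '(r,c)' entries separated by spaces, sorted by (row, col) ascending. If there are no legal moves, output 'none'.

(1,0): no bracket -> illegal
(1,1): flips 1 -> legal
(1,2): no bracket -> illegal
(1,3): flips 1 -> legal
(1,4): no bracket -> illegal
(2,0): no bracket -> illegal
(2,4): no bracket -> illegal
(3,0): no bracket -> illegal
(3,4): flips 2 -> legal
(4,1): no bracket -> illegal
(4,2): no bracket -> illegal
(4,4): no bracket -> illegal
(5,2): no bracket -> illegal
(5,3): no bracket -> illegal
(5,4): no bracket -> illegal

Answer: (1,1) (1,3) (3,4)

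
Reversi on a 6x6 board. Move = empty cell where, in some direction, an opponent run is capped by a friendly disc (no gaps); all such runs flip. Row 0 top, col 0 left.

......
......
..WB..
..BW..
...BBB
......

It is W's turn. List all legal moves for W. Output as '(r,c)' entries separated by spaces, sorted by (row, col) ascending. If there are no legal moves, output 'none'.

(1,2): no bracket -> illegal
(1,3): flips 1 -> legal
(1,4): no bracket -> illegal
(2,1): no bracket -> illegal
(2,4): flips 1 -> legal
(3,1): flips 1 -> legal
(3,4): no bracket -> illegal
(3,5): no bracket -> illegal
(4,1): no bracket -> illegal
(4,2): flips 1 -> legal
(5,2): no bracket -> illegal
(5,3): flips 1 -> legal
(5,4): no bracket -> illegal
(5,5): flips 1 -> legal

Answer: (1,3) (2,4) (3,1) (4,2) (5,3) (5,5)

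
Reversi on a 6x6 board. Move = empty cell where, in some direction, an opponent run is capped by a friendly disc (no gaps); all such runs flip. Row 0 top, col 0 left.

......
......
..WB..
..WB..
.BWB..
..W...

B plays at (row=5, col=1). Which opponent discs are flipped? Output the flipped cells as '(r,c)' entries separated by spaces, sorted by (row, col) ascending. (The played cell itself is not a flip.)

Answer: (4,2)

Derivation:
Dir NW: first cell '.' (not opp) -> no flip
Dir N: first cell 'B' (not opp) -> no flip
Dir NE: opp run (4,2) capped by B -> flip
Dir W: first cell '.' (not opp) -> no flip
Dir E: opp run (5,2), next='.' -> no flip
Dir SW: edge -> no flip
Dir S: edge -> no flip
Dir SE: edge -> no flip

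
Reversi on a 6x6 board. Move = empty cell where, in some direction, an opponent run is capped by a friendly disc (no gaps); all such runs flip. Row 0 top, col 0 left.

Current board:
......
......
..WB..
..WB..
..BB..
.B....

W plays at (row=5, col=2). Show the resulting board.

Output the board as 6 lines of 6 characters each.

Answer: ......
......
..WB..
..WB..
..WB..
.BW...

Derivation:
Place W at (5,2); scan 8 dirs for brackets.
Dir NW: first cell '.' (not opp) -> no flip
Dir N: opp run (4,2) capped by W -> flip
Dir NE: opp run (4,3), next='.' -> no flip
Dir W: opp run (5,1), next='.' -> no flip
Dir E: first cell '.' (not opp) -> no flip
Dir SW: edge -> no flip
Dir S: edge -> no flip
Dir SE: edge -> no flip
All flips: (4,2)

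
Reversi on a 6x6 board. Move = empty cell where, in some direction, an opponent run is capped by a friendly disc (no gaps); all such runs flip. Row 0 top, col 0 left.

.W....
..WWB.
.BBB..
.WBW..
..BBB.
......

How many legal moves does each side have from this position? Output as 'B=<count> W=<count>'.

-- B to move --
(0,0): no bracket -> illegal
(0,2): flips 1 -> legal
(0,3): flips 2 -> legal
(0,4): flips 1 -> legal
(1,0): no bracket -> illegal
(1,1): flips 2 -> legal
(2,0): flips 1 -> legal
(2,4): flips 1 -> legal
(3,0): flips 1 -> legal
(3,4): flips 1 -> legal
(4,0): flips 1 -> legal
(4,1): flips 1 -> legal
B mobility = 10
-- W to move --
(0,3): no bracket -> illegal
(0,4): no bracket -> illegal
(0,5): no bracket -> illegal
(1,0): no bracket -> illegal
(1,1): flips 2 -> legal
(1,5): flips 1 -> legal
(2,0): no bracket -> illegal
(2,4): no bracket -> illegal
(2,5): no bracket -> illegal
(3,0): flips 1 -> legal
(3,4): flips 1 -> legal
(3,5): no bracket -> illegal
(4,1): no bracket -> illegal
(4,5): no bracket -> illegal
(5,1): flips 1 -> legal
(5,2): flips 3 -> legal
(5,3): flips 2 -> legal
(5,4): no bracket -> illegal
(5,5): flips 1 -> legal
W mobility = 8

Answer: B=10 W=8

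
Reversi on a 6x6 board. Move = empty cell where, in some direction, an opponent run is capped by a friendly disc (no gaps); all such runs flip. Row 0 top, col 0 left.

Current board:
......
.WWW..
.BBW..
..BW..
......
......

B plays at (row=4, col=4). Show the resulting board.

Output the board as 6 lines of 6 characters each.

Place B at (4,4); scan 8 dirs for brackets.
Dir NW: opp run (3,3) capped by B -> flip
Dir N: first cell '.' (not opp) -> no flip
Dir NE: first cell '.' (not opp) -> no flip
Dir W: first cell '.' (not opp) -> no flip
Dir E: first cell '.' (not opp) -> no flip
Dir SW: first cell '.' (not opp) -> no flip
Dir S: first cell '.' (not opp) -> no flip
Dir SE: first cell '.' (not opp) -> no flip
All flips: (3,3)

Answer: ......
.WWW..
.BBW..
..BB..
....B.
......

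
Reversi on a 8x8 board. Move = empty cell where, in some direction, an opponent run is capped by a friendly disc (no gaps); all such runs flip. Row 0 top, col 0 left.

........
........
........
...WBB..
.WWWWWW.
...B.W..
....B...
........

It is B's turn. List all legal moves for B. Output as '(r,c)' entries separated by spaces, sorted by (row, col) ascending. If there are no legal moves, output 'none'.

(2,2): no bracket -> illegal
(2,3): flips 2 -> legal
(2,4): no bracket -> illegal
(3,0): no bracket -> illegal
(3,1): flips 1 -> legal
(3,2): flips 1 -> legal
(3,6): no bracket -> illegal
(3,7): flips 2 -> legal
(4,0): no bracket -> illegal
(4,7): no bracket -> illegal
(5,0): no bracket -> illegal
(5,1): no bracket -> illegal
(5,2): flips 1 -> legal
(5,4): flips 1 -> legal
(5,6): flips 1 -> legal
(5,7): flips 1 -> legal
(6,5): flips 2 -> legal
(6,6): no bracket -> illegal

Answer: (2,3) (3,1) (3,2) (3,7) (5,2) (5,4) (5,6) (5,7) (6,5)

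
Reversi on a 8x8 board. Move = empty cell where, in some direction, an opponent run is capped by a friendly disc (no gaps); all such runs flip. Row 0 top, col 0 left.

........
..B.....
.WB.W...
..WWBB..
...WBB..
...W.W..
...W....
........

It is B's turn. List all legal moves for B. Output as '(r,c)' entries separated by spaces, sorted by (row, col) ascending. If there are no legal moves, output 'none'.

Answer: (1,3) (1,4) (2,0) (3,0) (3,1) (4,2) (5,2) (6,2) (6,5) (6,6)

Derivation:
(1,0): no bracket -> illegal
(1,1): no bracket -> illegal
(1,3): flips 1 -> legal
(1,4): flips 1 -> legal
(1,5): no bracket -> illegal
(2,0): flips 1 -> legal
(2,3): no bracket -> illegal
(2,5): no bracket -> illegal
(3,0): flips 1 -> legal
(3,1): flips 2 -> legal
(4,1): no bracket -> illegal
(4,2): flips 2 -> legal
(4,6): no bracket -> illegal
(5,2): flips 1 -> legal
(5,4): no bracket -> illegal
(5,6): no bracket -> illegal
(6,2): flips 1 -> legal
(6,4): no bracket -> illegal
(6,5): flips 1 -> legal
(6,6): flips 1 -> legal
(7,2): no bracket -> illegal
(7,3): no bracket -> illegal
(7,4): no bracket -> illegal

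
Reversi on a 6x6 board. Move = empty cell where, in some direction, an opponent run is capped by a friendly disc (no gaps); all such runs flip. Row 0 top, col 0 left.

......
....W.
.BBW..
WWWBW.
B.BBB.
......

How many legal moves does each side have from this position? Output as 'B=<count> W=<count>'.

Answer: B=6 W=9

Derivation:
-- B to move --
(0,3): no bracket -> illegal
(0,4): no bracket -> illegal
(0,5): no bracket -> illegal
(1,2): no bracket -> illegal
(1,3): flips 1 -> legal
(1,5): no bracket -> illegal
(2,0): flips 2 -> legal
(2,4): flips 2 -> legal
(2,5): flips 1 -> legal
(3,5): flips 1 -> legal
(4,1): flips 1 -> legal
(4,5): no bracket -> illegal
B mobility = 6
-- W to move --
(1,0): flips 1 -> legal
(1,1): flips 1 -> legal
(1,2): flips 2 -> legal
(1,3): flips 1 -> legal
(2,0): flips 2 -> legal
(2,4): no bracket -> illegal
(3,5): no bracket -> illegal
(4,1): no bracket -> illegal
(4,5): no bracket -> illegal
(5,0): flips 1 -> legal
(5,1): no bracket -> illegal
(5,2): flips 2 -> legal
(5,3): flips 3 -> legal
(5,4): flips 2 -> legal
(5,5): no bracket -> illegal
W mobility = 9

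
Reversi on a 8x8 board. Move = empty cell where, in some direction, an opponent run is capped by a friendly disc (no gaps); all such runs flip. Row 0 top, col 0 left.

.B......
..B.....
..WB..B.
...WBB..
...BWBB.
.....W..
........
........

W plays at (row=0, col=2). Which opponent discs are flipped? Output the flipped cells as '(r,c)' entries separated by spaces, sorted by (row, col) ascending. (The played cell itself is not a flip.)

Answer: (1,2)

Derivation:
Dir NW: edge -> no flip
Dir N: edge -> no flip
Dir NE: edge -> no flip
Dir W: opp run (0,1), next='.' -> no flip
Dir E: first cell '.' (not opp) -> no flip
Dir SW: first cell '.' (not opp) -> no flip
Dir S: opp run (1,2) capped by W -> flip
Dir SE: first cell '.' (not opp) -> no flip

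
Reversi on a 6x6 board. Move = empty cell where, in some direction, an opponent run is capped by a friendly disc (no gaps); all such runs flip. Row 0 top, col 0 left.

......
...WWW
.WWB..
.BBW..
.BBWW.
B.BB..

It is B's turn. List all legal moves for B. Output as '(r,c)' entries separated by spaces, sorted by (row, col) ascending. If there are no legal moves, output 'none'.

Answer: (0,3) (0,4) (0,5) (1,0) (1,1) (1,2) (2,0) (2,4) (3,4) (3,5) (4,5) (5,4)

Derivation:
(0,2): no bracket -> illegal
(0,3): flips 1 -> legal
(0,4): flips 2 -> legal
(0,5): flips 1 -> legal
(1,0): flips 1 -> legal
(1,1): flips 1 -> legal
(1,2): flips 1 -> legal
(2,0): flips 2 -> legal
(2,4): flips 1 -> legal
(2,5): no bracket -> illegal
(3,0): no bracket -> illegal
(3,4): flips 2 -> legal
(3,5): flips 1 -> legal
(4,5): flips 2 -> legal
(5,4): flips 1 -> legal
(5,5): no bracket -> illegal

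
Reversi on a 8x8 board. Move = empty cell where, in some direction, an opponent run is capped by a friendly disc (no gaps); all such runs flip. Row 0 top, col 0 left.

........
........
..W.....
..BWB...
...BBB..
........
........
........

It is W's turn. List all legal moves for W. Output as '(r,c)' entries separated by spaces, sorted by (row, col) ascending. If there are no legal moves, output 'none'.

Answer: (3,1) (3,5) (4,2) (5,3) (5,5)

Derivation:
(2,1): no bracket -> illegal
(2,3): no bracket -> illegal
(2,4): no bracket -> illegal
(2,5): no bracket -> illegal
(3,1): flips 1 -> legal
(3,5): flips 1 -> legal
(3,6): no bracket -> illegal
(4,1): no bracket -> illegal
(4,2): flips 1 -> legal
(4,6): no bracket -> illegal
(5,2): no bracket -> illegal
(5,3): flips 1 -> legal
(5,4): no bracket -> illegal
(5,5): flips 1 -> legal
(5,6): no bracket -> illegal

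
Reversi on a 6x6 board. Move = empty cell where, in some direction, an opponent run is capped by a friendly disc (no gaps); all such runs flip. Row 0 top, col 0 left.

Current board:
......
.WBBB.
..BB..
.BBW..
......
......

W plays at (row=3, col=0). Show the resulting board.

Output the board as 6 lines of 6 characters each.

Answer: ......
.WBBB.
..BB..
WWWW..
......
......

Derivation:
Place W at (3,0); scan 8 dirs for brackets.
Dir NW: edge -> no flip
Dir N: first cell '.' (not opp) -> no flip
Dir NE: first cell '.' (not opp) -> no flip
Dir W: edge -> no flip
Dir E: opp run (3,1) (3,2) capped by W -> flip
Dir SW: edge -> no flip
Dir S: first cell '.' (not opp) -> no flip
Dir SE: first cell '.' (not opp) -> no flip
All flips: (3,1) (3,2)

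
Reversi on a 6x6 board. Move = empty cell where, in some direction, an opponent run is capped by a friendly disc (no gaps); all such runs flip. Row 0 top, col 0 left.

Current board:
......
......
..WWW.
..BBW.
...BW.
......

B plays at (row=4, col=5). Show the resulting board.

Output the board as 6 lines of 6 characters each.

Answer: ......
......
..WWW.
..BBW.
...BBB
......

Derivation:
Place B at (4,5); scan 8 dirs for brackets.
Dir NW: opp run (3,4) (2,3), next='.' -> no flip
Dir N: first cell '.' (not opp) -> no flip
Dir NE: edge -> no flip
Dir W: opp run (4,4) capped by B -> flip
Dir E: edge -> no flip
Dir SW: first cell '.' (not opp) -> no flip
Dir S: first cell '.' (not opp) -> no flip
Dir SE: edge -> no flip
All flips: (4,4)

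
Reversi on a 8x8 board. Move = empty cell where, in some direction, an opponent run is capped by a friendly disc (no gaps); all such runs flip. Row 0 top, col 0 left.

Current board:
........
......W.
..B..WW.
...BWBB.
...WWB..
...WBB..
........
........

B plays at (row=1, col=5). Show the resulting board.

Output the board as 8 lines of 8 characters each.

Place B at (1,5); scan 8 dirs for brackets.
Dir NW: first cell '.' (not opp) -> no flip
Dir N: first cell '.' (not opp) -> no flip
Dir NE: first cell '.' (not opp) -> no flip
Dir W: first cell '.' (not opp) -> no flip
Dir E: opp run (1,6), next='.' -> no flip
Dir SW: first cell '.' (not opp) -> no flip
Dir S: opp run (2,5) capped by B -> flip
Dir SE: opp run (2,6), next='.' -> no flip
All flips: (2,5)

Answer: ........
.....BW.
..B..BW.
...BWBB.
...WWB..
...WBB..
........
........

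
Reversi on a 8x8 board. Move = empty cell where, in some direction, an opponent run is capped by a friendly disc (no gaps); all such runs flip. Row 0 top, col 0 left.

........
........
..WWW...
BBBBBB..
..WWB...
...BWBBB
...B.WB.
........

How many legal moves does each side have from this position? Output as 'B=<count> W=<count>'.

Answer: B=13 W=14

Derivation:
-- B to move --
(1,1): flips 1 -> legal
(1,2): flips 2 -> legal
(1,3): flips 3 -> legal
(1,4): flips 2 -> legal
(1,5): flips 1 -> legal
(2,1): no bracket -> illegal
(2,5): no bracket -> illegal
(4,1): flips 2 -> legal
(4,5): flips 1 -> legal
(5,1): flips 1 -> legal
(5,2): flips 2 -> legal
(6,4): flips 2 -> legal
(7,4): flips 1 -> legal
(7,5): flips 1 -> legal
(7,6): flips 3 -> legal
B mobility = 13
-- W to move --
(2,0): flips 1 -> legal
(2,1): flips 1 -> legal
(2,5): flips 1 -> legal
(2,6): no bracket -> illegal
(3,6): no bracket -> illegal
(4,0): flips 1 -> legal
(4,1): flips 1 -> legal
(4,5): flips 3 -> legal
(4,6): flips 1 -> legal
(4,7): flips 1 -> legal
(5,2): flips 1 -> legal
(6,2): no bracket -> illegal
(6,4): flips 1 -> legal
(6,7): flips 1 -> legal
(7,2): flips 1 -> legal
(7,3): flips 2 -> legal
(7,4): no bracket -> illegal
(7,5): no bracket -> illegal
(7,6): no bracket -> illegal
(7,7): flips 4 -> legal
W mobility = 14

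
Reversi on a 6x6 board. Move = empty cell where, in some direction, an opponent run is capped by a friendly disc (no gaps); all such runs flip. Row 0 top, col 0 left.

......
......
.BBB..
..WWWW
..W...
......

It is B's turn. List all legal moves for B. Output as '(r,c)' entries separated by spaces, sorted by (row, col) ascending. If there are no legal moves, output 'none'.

(2,4): no bracket -> illegal
(2,5): no bracket -> illegal
(3,1): no bracket -> illegal
(4,1): flips 1 -> legal
(4,3): flips 2 -> legal
(4,4): flips 1 -> legal
(4,5): flips 1 -> legal
(5,1): no bracket -> illegal
(5,2): flips 2 -> legal
(5,3): no bracket -> illegal

Answer: (4,1) (4,3) (4,4) (4,5) (5,2)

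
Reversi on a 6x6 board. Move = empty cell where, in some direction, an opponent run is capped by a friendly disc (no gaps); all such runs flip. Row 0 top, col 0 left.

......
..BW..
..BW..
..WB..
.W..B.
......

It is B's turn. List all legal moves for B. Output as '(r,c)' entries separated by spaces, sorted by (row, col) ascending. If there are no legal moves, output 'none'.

Answer: (0,3) (0,4) (1,4) (2,4) (3,1) (3,4) (4,2)

Derivation:
(0,2): no bracket -> illegal
(0,3): flips 2 -> legal
(0,4): flips 1 -> legal
(1,4): flips 1 -> legal
(2,1): no bracket -> illegal
(2,4): flips 1 -> legal
(3,0): no bracket -> illegal
(3,1): flips 1 -> legal
(3,4): flips 1 -> legal
(4,0): no bracket -> illegal
(4,2): flips 1 -> legal
(4,3): no bracket -> illegal
(5,0): no bracket -> illegal
(5,1): no bracket -> illegal
(5,2): no bracket -> illegal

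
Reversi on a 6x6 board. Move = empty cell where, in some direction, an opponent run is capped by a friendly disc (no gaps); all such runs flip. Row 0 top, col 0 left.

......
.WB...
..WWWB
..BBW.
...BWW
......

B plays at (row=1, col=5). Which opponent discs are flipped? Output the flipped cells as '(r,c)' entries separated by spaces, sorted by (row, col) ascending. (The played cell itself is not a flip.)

Answer: (2,4)

Derivation:
Dir NW: first cell '.' (not opp) -> no flip
Dir N: first cell '.' (not opp) -> no flip
Dir NE: edge -> no flip
Dir W: first cell '.' (not opp) -> no flip
Dir E: edge -> no flip
Dir SW: opp run (2,4) capped by B -> flip
Dir S: first cell 'B' (not opp) -> no flip
Dir SE: edge -> no flip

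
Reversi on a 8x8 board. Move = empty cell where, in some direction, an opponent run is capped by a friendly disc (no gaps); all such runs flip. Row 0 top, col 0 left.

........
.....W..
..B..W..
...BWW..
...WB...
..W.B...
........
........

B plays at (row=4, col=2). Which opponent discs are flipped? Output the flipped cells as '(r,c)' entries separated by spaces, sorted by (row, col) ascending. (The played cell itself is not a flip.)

Answer: (4,3)

Derivation:
Dir NW: first cell '.' (not opp) -> no flip
Dir N: first cell '.' (not opp) -> no flip
Dir NE: first cell 'B' (not opp) -> no flip
Dir W: first cell '.' (not opp) -> no flip
Dir E: opp run (4,3) capped by B -> flip
Dir SW: first cell '.' (not opp) -> no flip
Dir S: opp run (5,2), next='.' -> no flip
Dir SE: first cell '.' (not opp) -> no flip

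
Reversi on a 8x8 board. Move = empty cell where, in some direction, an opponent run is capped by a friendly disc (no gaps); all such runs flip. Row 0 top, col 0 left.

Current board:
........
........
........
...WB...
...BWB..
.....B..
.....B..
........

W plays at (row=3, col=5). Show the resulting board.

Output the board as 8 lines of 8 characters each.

Answer: ........
........
........
...WWW..
...BWB..
.....B..
.....B..
........

Derivation:
Place W at (3,5); scan 8 dirs for brackets.
Dir NW: first cell '.' (not opp) -> no flip
Dir N: first cell '.' (not opp) -> no flip
Dir NE: first cell '.' (not opp) -> no flip
Dir W: opp run (3,4) capped by W -> flip
Dir E: first cell '.' (not opp) -> no flip
Dir SW: first cell 'W' (not opp) -> no flip
Dir S: opp run (4,5) (5,5) (6,5), next='.' -> no flip
Dir SE: first cell '.' (not opp) -> no flip
All flips: (3,4)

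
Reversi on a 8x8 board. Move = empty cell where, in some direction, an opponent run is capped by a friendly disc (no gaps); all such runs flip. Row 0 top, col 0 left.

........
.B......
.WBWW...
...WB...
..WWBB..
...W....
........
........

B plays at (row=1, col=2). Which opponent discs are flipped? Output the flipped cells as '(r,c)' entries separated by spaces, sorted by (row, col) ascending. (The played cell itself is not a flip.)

Dir NW: first cell '.' (not opp) -> no flip
Dir N: first cell '.' (not opp) -> no flip
Dir NE: first cell '.' (not opp) -> no flip
Dir W: first cell 'B' (not opp) -> no flip
Dir E: first cell '.' (not opp) -> no flip
Dir SW: opp run (2,1), next='.' -> no flip
Dir S: first cell 'B' (not opp) -> no flip
Dir SE: opp run (2,3) capped by B -> flip

Answer: (2,3)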